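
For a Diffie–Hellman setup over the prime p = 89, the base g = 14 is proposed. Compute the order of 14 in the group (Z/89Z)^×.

The order of 14 must divide φ(89) = 89 − 1 = 88 = 2^3 · 11.
Divisors of 88: 1, 2, 4, 8, 11, 22, 44, 88.
Check 14^d mod 89 for each divisor in increasing order:
14^1 ≡ 14 (mod 89)
14^2 ≡ 18 (mod 89)
14^4 ≡ 57 (mod 89)
14^8 ≡ 45 (mod 89)
14^11 ≡ 37 (mod 89)
14^22 ≡ 34 (mod 89)
14^44 ≡ 88 (mod 89)
14^88 ≡ 1 (mod 89) ✓
Therefore the multiplicative order of 14 modulo 89 is 88.

88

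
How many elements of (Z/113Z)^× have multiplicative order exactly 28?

φ(113) = 113 − 1 = 112 = 2^4 · 7.
Since (Z/113Z)^× is cyclic of order 112, the number of elements of order d is φ(d) when d | 112 and 0 otherwise.
28 = 2^2 · 7 divides 112, and φ(28) = 12.

12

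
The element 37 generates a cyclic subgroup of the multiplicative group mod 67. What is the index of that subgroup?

22

Since 37 ∈ (Z/67Z)^×, its order divides φ(67) = 67 − 1 = 66 = 2 · 3 · 11.
Divisors of 66: 1, 2, 3, 6, 11, 22, 33, 66.
Check 37^d mod 67 for each divisor in increasing order:
37^1 ≡ 37 (mod 67)
37^2 ≡ 29 (mod 67)
37^3 ≡ 1 (mod 67) ✓
Thus |⟨37⟩| = ord(37) = 3.
Index = |(Z/67Z)^×| / |⟨37⟩| = 66 / 3 = 22.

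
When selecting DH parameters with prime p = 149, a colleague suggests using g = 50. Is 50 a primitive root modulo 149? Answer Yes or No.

Yes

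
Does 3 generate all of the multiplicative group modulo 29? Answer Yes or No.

Yes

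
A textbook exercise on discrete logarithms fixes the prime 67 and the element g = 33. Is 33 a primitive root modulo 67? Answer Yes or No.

No

φ(67) = 67 − 1 = 66 = 2 · 3 · 11.
It suffices to check that the order of 33 is not a proper divisor of 66: compute 33^(66/q) for q ∈ {2, 3, 11}.
33^33 ≡ 1 (mod 67)  [q = 2: ≡ 1 ✗]
33^22 ≡ 29 (mod 67)  [q = 3: ≢ 1 ✓]
33^6 ≡ 22 (mod 67)  [q = 11: ≢ 1 ✓]
33^33 ≡ 1 shows ord(33) | 33, strictly less than φ(67); not a primitive root.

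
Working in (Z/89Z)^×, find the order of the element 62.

The order of 62 must divide φ(89) = 89 − 1 = 88 = 2^3 · 11.
Divisors of 88: 1, 2, 4, 8, 11, 22, 44, 88.
Test each divisor d:
62^1 ≡ 62 (mod 89)
62^2 ≡ 17 (mod 89)
62^4 ≡ 22 (mod 89)
62^8 ≡ 39 (mod 89)
62^11 ≡ 77 (mod 89)
62^22 ≡ 55 (mod 89)
62^44 ≡ 88 (mod 89)
62^88 ≡ 1 (mod 89) ✓
The smallest such exponent is 88, so the order of 62 is 88.

88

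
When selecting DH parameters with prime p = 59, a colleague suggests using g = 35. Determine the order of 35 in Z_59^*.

ord(35) | φ(59) = 59 − 1 = 58 = 2 · 29.
Divisors of 58: 1, 2, 29, 58.
Test each divisor d:
35^1 ≡ 35 (mod 59)
35^2 ≡ 45 (mod 59)
35^29 ≡ 1 (mod 59) ✓
Therefore the multiplicative order of 35 modulo 59 is 29.

29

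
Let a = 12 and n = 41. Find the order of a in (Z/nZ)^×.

40

Since 12 ∈ (Z/41Z)^×, its order divides φ(41) = 41 − 1 = 40 = 2^3 · 5.
Divisors of 40: 1, 2, 4, 5, 8, 10, 20, 40.
Compute 12^d (mod 41) for the divisors d until we hit 1:
12^1 ≡ 12 (mod 41)
12^2 ≡ 21 (mod 41)
12^4 ≡ 31 (mod 41)
12^5 ≡ 3 (mod 41)
12^8 ≡ 18 (mod 41)
12^10 ≡ 9 (mod 41)
12^20 ≡ 40 (mod 41)
12^40 ≡ 1 (mod 41) ✓
Therefore the multiplicative order of 12 modulo 41 is 40.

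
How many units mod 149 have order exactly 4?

2

φ(149) = 149 − 1 = 148 = 2^2 · 37.
Since (Z/149Z)^× is cyclic of order 148, the number of elements of order d is φ(d) when d | 148 and 0 otherwise.
4 = 2^2 divides 148, and φ(4) = 2.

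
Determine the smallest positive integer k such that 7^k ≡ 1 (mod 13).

12

Since 7 ∈ (Z/13Z)^×, its order divides φ(13) = 13 − 1 = 12 = 2^2 · 3.
Divisors of 12: 1, 2, 3, 4, 6, 12.
Test each divisor d:
7^1 ≡ 7 (mod 13)
7^2 ≡ 10 (mod 13)
7^3 ≡ 5 (mod 13)
7^4 ≡ 9 (mod 13)
7^6 ≡ 12 (mod 13)
7^12 ≡ 1 (mod 13) ✓
The smallest such exponent is 12, so the order of 7 is 12.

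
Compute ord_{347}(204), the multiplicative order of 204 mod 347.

346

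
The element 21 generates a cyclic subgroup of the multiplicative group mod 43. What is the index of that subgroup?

6

Since 21 ∈ (Z/43Z)^×, its order divides φ(43) = 43 − 1 = 42 = 2 · 3 · 7.
Divisors of 42: 1, 2, 3, 6, 7, 14, 21, 42.
Compute 21^d (mod 43) for the divisors d until we hit 1:
21^1 ≡ 21 (mod 43)
21^2 ≡ 11 (mod 43)
21^3 ≡ 16 (mod 43)
21^6 ≡ 41 (mod 43)
21^7 ≡ 1 (mod 43) ✓
The order of 21 is 7, so the subgroup it generates has 7 elements.
Index = |(Z/43Z)^×| / |⟨21⟩| = 42 / 7 = 6.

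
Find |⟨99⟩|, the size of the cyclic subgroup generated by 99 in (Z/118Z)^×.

By Lagrange's theorem, ord_118(99) divides φ(118) = φ(2)·φ(59) = 1·58 = 58 = 2 · 29.
Divisors of 58: 1, 2, 29, 58.
Test each divisor d:
99^1 ≡ 99
99^2 ≡ 7
99^29 ≡ 117
99^58 ≡ 1
Therefore the multiplicative order of 99 modulo 118 is 58.

58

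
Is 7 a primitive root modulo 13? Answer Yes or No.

Yes

φ(13) = 13 − 1 = 12 = 2^2 · 3.
It suffices to check that the order of 7 is not a proper divisor of 12: compute 7^(12/q) for q ∈ {2, 3}.
7^6 ≡ 12 (mod 13)  [q = 2: ≢ 1 ✓]
7^4 ≡ 9 (mod 13)  [q = 3: ≢ 1 ✓]
Every test exponent gives a nontrivial residue, hence 7 generates the full group.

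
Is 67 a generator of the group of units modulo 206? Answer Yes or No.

Yes

φ(206) = φ(2)·φ(103) = 1·102 = 102 = 2 · 3 · 17.
Test 67^(102/q) mod 206 for each prime factor q of 102:
67^51 ≡ 205 (mod 206)  [q = 2: ≢ 1 ✓]
67^34 ≡ 159 (mod 206)  [q = 3: ≢ 1 ✓]
67^6 ≡ 9 (mod 206)  [q = 17: ≢ 1 ✓]
Every test exponent gives a nontrivial residue, hence 67 generates the full group.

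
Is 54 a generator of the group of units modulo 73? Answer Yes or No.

φ(73) = 73 − 1 = 72 = 2^3 · 3^2.
Test 54^(72/q) mod 73 for each prime factor q of 72:
54^36 ≡ 1 (mod 73)  [q = 2: ≡ 1 ✗]
54^24 ≡ 64 (mod 73)  [q = 3: ≢ 1 ✓]
Since 54^36 ≡ 1, the order of 54 divides 36 < 72, so 54 is not a primitive root.

No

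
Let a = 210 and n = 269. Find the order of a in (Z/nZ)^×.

268

ord(210) | φ(269) = 269 − 1 = 268 = 2^2 · 67.
Divisors of 268: 1, 2, 4, 67, 134, 268.
Check 210^d mod 269 for each divisor in increasing order:
210^1 ≡ 210
210^2 ≡ 253
210^4 ≡ 256
210^67 ≡ 187
210^134 ≡ 268
210^268 ≡ 1
Therefore the multiplicative order of 210 modulo 269 is 268.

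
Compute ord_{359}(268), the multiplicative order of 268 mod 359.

358

The order of 268 must divide φ(359) = 359 − 1 = 358 = 2 · 179.
Divisors of 358: 1, 2, 179, 358.
Check 268^d mod 359 for each divisor in increasing order:
268^1 ≡ 268
268^2 ≡ 24
268^179 ≡ 358
268^358 ≡ 1
Hence ord(268) = 358.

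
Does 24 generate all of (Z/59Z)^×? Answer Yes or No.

Yes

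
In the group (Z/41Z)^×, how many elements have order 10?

4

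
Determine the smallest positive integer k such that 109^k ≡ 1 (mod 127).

126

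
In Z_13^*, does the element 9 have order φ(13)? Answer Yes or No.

φ(13) = 13 − 1 = 12 = 2^2 · 3.
Test 9^(12/q) mod 13 for each prime factor q of 12:
9^6 ≡ 1 (mod 13)  [q = 2: ≡ 1 ✗]
9^4 ≡ 9 (mod 13)  [q = 3: ≢ 1 ✓]
Since 9^6 ≡ 1, the order of 9 divides 6 < 12, so 9 is not a primitive root.

No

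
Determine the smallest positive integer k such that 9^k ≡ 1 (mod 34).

ord(9) | φ(34) = φ(2)·φ(17) = 1·16 = 16 = 2^4.
Divisors of 16: 1, 2, 4, 8, 16.
Check 9^d mod 34 for each divisor in increasing order:
9^1 ≡ 9
9^2 ≡ 13
9^4 ≡ 33
9^8 ≡ 1
The smallest such exponent is 8, so the order of 9 is 8.

8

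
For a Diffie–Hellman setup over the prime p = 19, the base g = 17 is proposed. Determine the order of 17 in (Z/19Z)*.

9

By Lagrange's theorem, ord_19(17) divides φ(19) = 19 − 1 = 18 = 2 · 3^2.
Divisors of 18: 1, 2, 3, 6, 9, 18.
Evaluate successive powers at the divisors of 18:
17^1 ≡ 17 (mod 19)
17^2 ≡ 4 (mod 19)
17^3 ≡ 11 (mod 19)
17^6 ≡ 7 (mod 19)
17^9 ≡ 1 (mod 19) ✓
The smallest such exponent is 9, so the order of 17 is 9.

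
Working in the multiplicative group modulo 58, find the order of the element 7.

The order of 7 must divide φ(58) = φ(2)·φ(29) = 1·28 = 28 = 2^2 · 7.
Divisors of 28: 1, 2, 4, 7, 14, 28.
Check 7^d mod 58 for each divisor in increasing order:
7^1 ≡ 7 (mod 58)
7^2 ≡ 49 (mod 58)
7^4 ≡ 23 (mod 58)
7^7 ≡ 1 (mod 58) ✓
The smallest such exponent is 7, so the order of 7 is 7.

7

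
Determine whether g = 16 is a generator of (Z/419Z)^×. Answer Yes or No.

φ(419) = 419 − 1 = 418 = 2 · 11 · 19.
It suffices to check that the order of 16 is not a proper divisor of 418: compute 16^(418/q) for q ∈ {2, 11, 19}.
16^209 ≡ 1 (mod 419)  [q = 2: ≡ 1 ✗]
16^38 ≡ 348 (mod 419)  [q = 11: ≢ 1 ✓]
16^22 ≡ 49 (mod 419)  [q = 19: ≢ 1 ✓]
The check at q = 2 fails, so 16 generates a proper subgroup.

No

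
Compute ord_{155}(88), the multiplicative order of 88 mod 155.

Since 88 ∈ (Z/155Z)^×, its order divides φ(155) = φ(5·31) = (5−1)·(31−1) = 4·30 = 120 = 2^3 · 3 · 5.
Divisors of 120: 1, 2, 3, 4, 5, 6, 8, 10, 12, 15, 20, 24, 30, 40, 60, 120.
Evaluate successive powers at the divisors of 120:
88^1 ≡ 88
88^2 ≡ 149
88^3 ≡ 92
88^4 ≡ 36
88^5 ≡ 68
88^6 ≡ 94
88^8 ≡ 56
88^10 ≡ 129
88^12 ≡ 1
Therefore the multiplicative order of 88 modulo 155 is 12.

12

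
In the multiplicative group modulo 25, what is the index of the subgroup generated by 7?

5

By Lagrange's theorem, ord_25(7) divides φ(25) = φ(5^2) = 5·(5−1) = 20 = 2^2 · 5.
Divisors of 20: 1, 2, 4, 5, 10, 20.
Compute 7^d (mod 25) for the divisors d until we hit 1:
7^1 ≡ 7
7^2 ≡ 24
7^4 ≡ 1
The order of 7 is 4, so the subgroup it generates has 4 elements.
Index = |(Z/25Z)^×| / |⟨7⟩| = 20 / 4 = 5.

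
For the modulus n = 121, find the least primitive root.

2

φ(121) = φ(11^2) = 11·(11−1) = 110 = 2 · 5 · 11.
Test candidates g = 2, 3, … against the prime factors q ∈ {2, 5, 11} of φ(121): g is a generator iff g^(110/q) ≢ 1 for every such q.
g = 2: 2^55 ≡ 120; 2^22 ≡ 81; 2^10 ≡ 56 — none is 1, so 2 is a primitive root.
Hence the least primitive root of 121 is 2.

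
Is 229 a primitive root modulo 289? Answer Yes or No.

φ(289) = φ(17^2) = 17·(17−1) = 272 = 2^4 · 17.
It suffices to check that the order of 229 is not a proper divisor of 272: compute 229^(272/q) for q ∈ {2, 17}.
229^136 ≡ 1 (mod 289)  [q = 2: ≡ 1 ✗]
229^16 ≡ 239 (mod 289)  [q = 17: ≢ 1 ✓]
The check at q = 2 fails, so 229 generates a proper subgroup.

No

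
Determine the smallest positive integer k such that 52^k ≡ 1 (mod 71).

70

ord(52) | φ(71) = 71 − 1 = 70 = 2 · 5 · 7.
Divisors of 70: 1, 2, 5, 7, 10, 14, 35, 70.
Test each divisor d:
52^1 ≡ 52 (mod 71)
52^2 ≡ 6 (mod 71)
52^5 ≡ 26 (mod 71)
52^7 ≡ 14 (mod 71)
52^10 ≡ 37 (mod 71)
52^14 ≡ 54 (mod 71)
52^35 ≡ 70 (mod 71)
52^70 ≡ 1 (mod 71) ✓
The smallest such exponent is 70, so the order of 52 is 70.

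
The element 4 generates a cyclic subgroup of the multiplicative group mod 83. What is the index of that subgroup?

2

The order of 4 must divide φ(83) = 83 − 1 = 82 = 2 · 41.
Divisors of 82: 1, 2, 41, 82.
Test each divisor d:
4^1 ≡ 4 (mod 83)
4^2 ≡ 16 (mod 83)
4^41 ≡ 1 (mod 83) ✓
So ord_83(4) = 41, hence |⟨4⟩| = 41.
[(Z/83Z)^× : ⟨4⟩] = 82/41 = 2.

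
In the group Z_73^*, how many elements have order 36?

12

φ(73) = 73 − 1 = 72 = 2^3 · 3^2.
(Z/73Z)^× is cyclic (|G| = 72); a cyclic group of order m has exactly φ(d) elements of each order d | m, and none otherwise.
36 = 2^2 · 3^2 divides 72, and φ(36) = 12.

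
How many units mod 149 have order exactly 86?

0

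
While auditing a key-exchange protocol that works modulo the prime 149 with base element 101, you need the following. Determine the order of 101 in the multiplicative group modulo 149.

148

The order of 101 must divide φ(149) = 149 − 1 = 148 = 2^2 · 37.
Divisors of 148: 1, 2, 4, 37, 74, 148.
Test each divisor d:
101^1 ≡ 101
101^2 ≡ 69
101^4 ≡ 142
101^37 ≡ 105
101^74 ≡ 148
101^148 ≡ 1
The smallest such exponent is 148, so the order of 101 is 148.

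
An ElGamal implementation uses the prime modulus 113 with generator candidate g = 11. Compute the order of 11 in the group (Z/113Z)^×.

56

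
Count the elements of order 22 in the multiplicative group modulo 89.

10

φ(89) = 89 − 1 = 88 = 2^3 · 11.
Since (Z/89Z)^× is cyclic of order 88, the number of elements of order d is φ(d) when d | 88 and 0 otherwise.
22 = 2 · 11 divides 88, and φ(22) = 10.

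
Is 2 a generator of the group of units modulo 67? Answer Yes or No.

Yes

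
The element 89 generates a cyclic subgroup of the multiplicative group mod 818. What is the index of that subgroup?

24

ord(89) | φ(818) = φ(2)·φ(409) = 1·408 = 408 = 2^3 · 3 · 17.
Divisors of 408: 1, 2, 3, 4, 6, 8, 12, 17, 24, 34, 51, 68, 102, 136, 204, 408.
Compute 89^d (mod 818) for the divisors d until we hit 1:
89^1 ≡ 89 (mod 818)
89^2 ≡ 559 (mod 818)
89^3 ≡ 671 (mod 818)
89^4 ≡ 5 (mod 818)
89^6 ≡ 341 (mod 818)
89^8 ≡ 25 (mod 818)
89^12 ≡ 125 (mod 818)
89^17 ≡ 1 (mod 818) ✓
Thus |⟨89⟩| = ord(89) = 17.
Index = |(Z/818Z)^×| / |⟨89⟩| = 408 / 17 = 24.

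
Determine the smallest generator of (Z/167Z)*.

5

φ(167) = 167 − 1 = 166 = 2 · 83.
g is a primitive root iff g^(166/q) ≢ 1 (mod 167) for each prime q ∈ {2, 83}.
g = 2: 2^83 ≡ 1 — hits 1, so not a primitive root.
g = 3: 3^83 ≡ 1 — hits 1, so not a primitive root.
g = 4: 4^83 ≡ 1 — hits 1, so not a primitive root.
g = 5: 5^83 ≡ 166; 5^2 ≡ 25 — none is 1, so 5 is a primitive root.
So 5 is the smallest generator of (Z/167Z)^×.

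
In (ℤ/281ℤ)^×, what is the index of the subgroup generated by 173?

1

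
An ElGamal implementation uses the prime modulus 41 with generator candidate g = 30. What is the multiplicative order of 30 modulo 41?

40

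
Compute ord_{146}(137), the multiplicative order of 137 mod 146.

Since 137 ∈ (Z/146Z)^×, its order divides φ(146) = φ(2)·φ(73) = 1·72 = 72 = 2^3 · 3^2.
Divisors of 72: 1, 2, 3, 4, 6, 8, 9, 12, 18, 24, 36, 72.
Check 137^d mod 146 for each divisor in increasing order:
137^1 ≡ 137 (mod 146)
137^2 ≡ 81 (mod 146)
137^3 ≡ 1 (mod 146) ✓
The smallest such exponent is 3, so the order of 137 is 3.

3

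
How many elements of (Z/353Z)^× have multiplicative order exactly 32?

16

φ(353) = 353 − 1 = 352 = 2^5 · 11.
(Z/353Z)^× is cyclic (|G| = 352); a cyclic group of order m has exactly φ(d) elements of each order d | m, and none otherwise.
32 = 2^5 divides 352, and φ(32) = 16.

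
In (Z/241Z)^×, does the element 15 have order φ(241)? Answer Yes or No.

No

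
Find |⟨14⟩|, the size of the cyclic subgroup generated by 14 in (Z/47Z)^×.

ord(14) | φ(47) = 47 − 1 = 46 = 2 · 23.
Divisors of 46: 1, 2, 23, 46.
Evaluate successive powers at the divisors of 46:
14^1 ≡ 14
14^2 ≡ 8
14^23 ≡ 1
The smallest such exponent is 23, so the order of 14 is 23.

23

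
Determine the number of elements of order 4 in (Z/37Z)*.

2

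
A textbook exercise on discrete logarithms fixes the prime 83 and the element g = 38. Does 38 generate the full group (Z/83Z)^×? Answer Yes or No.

φ(83) = 83 − 1 = 82 = 2 · 41.
An element g generates (Z/83Z)^× iff g^(82/q) ≢ 1 (mod 83) for each prime q ∈ {2, 41}.
38^41 ≡ 1 (mod 83)  [q = 2: ≡ 1 ✗]
38^2 ≡ 33 (mod 83)  [q = 41: ≢ 1 ✓]
38^41 ≡ 1 shows ord(38) | 41, strictly less than φ(83); not a primitive root.

No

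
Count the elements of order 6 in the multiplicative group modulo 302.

2

φ(302) = φ(2)·φ(151) = 1·150 = 150 = 2 · 3 · 5^2.
In a cyclic group of order 150, there are φ(d) elements of order d for each divisor d of 150, and zero for non-divisors.
6 = 2 · 3 divides 150, and φ(6) = 2.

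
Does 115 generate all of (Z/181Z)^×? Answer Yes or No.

φ(181) = 181 − 1 = 180 = 2^2 · 3^2 · 5.
An element g generates (Z/181Z)^× iff g^(180/q) ≢ 1 (mod 181) for each prime q ∈ {2, 3, 5}.
115^90 ≡ 180 (mod 181)  [q = 2: ≢ 1 ✓]
115^60 ≡ 132 (mod 181)  [q = 3: ≢ 1 ✓]
115^36 ≡ 135 (mod 181)  [q = 5: ≢ 1 ✓]
Every test exponent gives a nontrivial residue, hence 115 generates the full group.

Yes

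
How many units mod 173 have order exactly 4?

2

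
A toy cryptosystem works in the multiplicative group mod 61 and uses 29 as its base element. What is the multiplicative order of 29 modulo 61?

12

Since 29 ∈ (Z/61Z)^×, its order divides φ(61) = 61 − 1 = 60 = 2^2 · 3 · 5.
Divisors of 60: 1, 2, 3, 4, 5, 6, 10, 12, 15, 20, 30, 60.
Compute 29^d (mod 61) for the divisors d until we hit 1:
29^1 ≡ 29 (mod 61)
29^2 ≡ 48 (mod 61)
29^3 ≡ 50 (mod 61)
29^4 ≡ 47 (mod 61)
29^5 ≡ 21 (mod 61)
29^6 ≡ 60 (mod 61)
29^10 ≡ 14 (mod 61)
29^12 ≡ 1 (mod 61) ✓
The smallest such exponent is 12, so the order of 29 is 12.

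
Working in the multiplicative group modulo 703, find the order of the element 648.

ord(648) | φ(703) = φ(19·37) = (19−1)·(37−1) = 18·36 = 648 = 2^3 · 3^4.
Divisors of 648: 1, 2, 3, 4, 6, 8, 9, 12, 18, 24, 27, 36, 54, 72, 81, 108, 162, 216, 324, 648.
Evaluate successive powers at the divisors of 648:
648^1 ≡ 648 (mod 703)
648^2 ≡ 213 (mod 703)
648^3 ≡ 236 (mod 703)
648^4 ≡ 377 (mod 703)
648^6 ≡ 159 (mod 703)
648^8 ≡ 123 (mod 703)
648^9 ≡ 265 (mod 703)
648^12 ≡ 676 (mod 703)
648^18 ≡ 628 (mod 703)
648^24 ≡ 26 (mod 703)
648^27 ≡ 512 (mod 703)
648^36 ≡ 1 (mod 703) ✓
The smallest such exponent is 36, so the order of 648 is 36.

36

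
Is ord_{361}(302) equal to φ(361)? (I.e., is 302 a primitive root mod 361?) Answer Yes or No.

No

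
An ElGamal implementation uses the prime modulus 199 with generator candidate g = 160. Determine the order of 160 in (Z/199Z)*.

99

By Lagrange's theorem, ord_199(160) divides φ(199) = 199 − 1 = 198 = 2 · 3^2 · 11.
Divisors of 198: 1, 2, 3, 6, 9, 11, 18, 22, 33, 66, 99, 198.
Compute 160^d (mod 199) for the divisors d until we hit 1:
160^1 ≡ 160 (mod 199)
160^2 ≡ 128 (mod 199)
160^3 ≡ 182 (mod 199)
160^6 ≡ 90 (mod 199)
160^9 ≡ 62 (mod 199)
160^11 ≡ 175 (mod 199)
160^18 ≡ 63 (mod 199)
160^22 ≡ 178 (mod 199)
160^33 ≡ 106 (mod 199)
160^66 ≡ 92 (mod 199)
160^99 ≡ 1 (mod 199) ✓
Therefore the multiplicative order of 160 modulo 199 is 99.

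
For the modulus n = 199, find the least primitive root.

3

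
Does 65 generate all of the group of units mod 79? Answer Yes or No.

φ(79) = 79 − 1 = 78 = 2 · 3 · 13.
It suffices to check that the order of 65 is not a proper divisor of 78: compute 65^(78/q) for q ∈ {2, 3, 13}.
65^39 ≡ 1 (mod 79)  [q = 2: ≡ 1 ✗]
65^26 ≡ 1 (mod 79)  [q = 3: ≡ 1 ✗]
65^6 ≡ 46 (mod 79)  [q = 13: ≢ 1 ✓]
The check at q = 2 fails, so 65 generates a proper subgroup.

No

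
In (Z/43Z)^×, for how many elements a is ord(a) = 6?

2

φ(43) = 43 − 1 = 42 = 2 · 3 · 7.
In a cyclic group of order 42, there are φ(d) elements of order d for each divisor d of 42, and zero for non-divisors.
6 = 2 · 3 divides 42, and φ(6) = 2.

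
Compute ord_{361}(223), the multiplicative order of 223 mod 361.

342

Since 223 ∈ (Z/361Z)^×, its order divides φ(361) = φ(19^2) = 19·(19−1) = 342 = 2 · 3^2 · 19.
Divisors of 342: 1, 2, 3, 6, 9, 18, 19, 38, 57, 114, 171, 342.
Evaluate successive powers at the divisors of 342:
223^1 ≡ 223
223^2 ≡ 272
223^3 ≡ 8
223^6 ≡ 64
223^9 ≡ 151
223^18 ≡ 58
223^19 ≡ 299
223^38 ≡ 234
223^57 ≡ 293
223^114 ≡ 292
223^171 ≡ 360
223^342 ≡ 1
Therefore the multiplicative order of 223 modulo 361 is 342.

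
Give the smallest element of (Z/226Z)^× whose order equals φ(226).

3

φ(226) = φ(2)·φ(113) = 1·112 = 112 = 2^4 · 7.
g is a primitive root iff g^(112/q) ≢ 1 (mod 226) for each prime q ∈ {2, 7}.
g = 2: gcd(2, 226) = 2 > 1, not a unit — skip.
g = 3: 3^56 ≡ 225; 3^16 ≡ 49 — none is 1, so 3 is a primitive root.
The smallest primitive root modulo 226 is 3.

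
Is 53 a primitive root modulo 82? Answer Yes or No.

Yes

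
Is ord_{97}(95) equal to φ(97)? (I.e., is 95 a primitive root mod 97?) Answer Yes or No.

No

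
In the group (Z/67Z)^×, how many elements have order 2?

1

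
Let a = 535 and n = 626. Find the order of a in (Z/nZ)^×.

ord(535) | φ(626) = φ(2)·φ(313) = 1·312 = 312 = 2^3 · 3 · 13.
Divisors of 312: 1, 2, 3, 4, 6, 8, 12, 13, 24, 26, 39, 52, 78, 104, 156, 312.
Check 535^d mod 626 for each divisor in increasing order:
535^1 ≡ 535 (mod 626)
535^2 ≡ 143 (mod 626)
535^3 ≡ 133 (mod 626)
535^4 ≡ 417 (mod 626)
535^6 ≡ 161 (mod 626)
535^8 ≡ 487 (mod 626)
535^12 ≡ 255 (mod 626)
535^13 ≡ 583 (mod 626)
535^24 ≡ 547 (mod 626)
535^26 ≡ 597 (mod 626)
535^39 ≡ 621 (mod 626)
535^52 ≡ 215 (mod 626)
535^78 ≡ 25 (mod 626)
535^104 ≡ 527 (mod 626)
535^156 ≡ 625 (mod 626)
535^312 ≡ 1 (mod 626) ✓
So ord_626(535) = 312.

312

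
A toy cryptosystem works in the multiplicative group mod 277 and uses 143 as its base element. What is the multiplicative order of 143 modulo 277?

276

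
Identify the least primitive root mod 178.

3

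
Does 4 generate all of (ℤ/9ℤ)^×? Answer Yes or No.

No

φ(9) = φ(3^2) = 3·(3−1) = 6 = 2 · 3.
Test 4^(6/q) mod 9 for each prime factor q of 6:
4^3 ≡ 1 (mod 9)  [q = 2: ≡ 1 ✗]
4^2 ≡ 7 (mod 9)  [q = 3: ≢ 1 ✓]
Since 4^3 ≡ 1, the order of 4 divides 3 < 6, so 4 is not a primitive root.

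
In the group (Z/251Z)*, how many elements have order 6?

0

φ(251) = 251 − 1 = 250 = 2 · 5^3.
(Z/251Z)^× is cyclic (|G| = 250); a cyclic group of order m has exactly φ(d) elements of each order d | m, and none otherwise.
Since 6 ∤ 250, the count is 0.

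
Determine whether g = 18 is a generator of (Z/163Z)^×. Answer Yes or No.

Yes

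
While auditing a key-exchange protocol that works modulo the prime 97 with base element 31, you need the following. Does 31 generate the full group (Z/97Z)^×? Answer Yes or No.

φ(97) = 97 − 1 = 96 = 2^5 · 3.
An element g generates (Z/97Z)^× iff g^(96/q) ≢ 1 (mod 97) for each prime q ∈ {2, 3}.
31^48 ≡ 1 (mod 97)  [q = 2: ≡ 1 ✗]
31^32 ≡ 35 (mod 97)  [q = 3: ≢ 1 ✓]
31^48 ≡ 1 shows ord(31) | 48, strictly less than φ(97); not a primitive root.

No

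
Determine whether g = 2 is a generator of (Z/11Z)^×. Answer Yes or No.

Yes

φ(11) = 11 − 1 = 10 = 2 · 5.
An element g generates (Z/11Z)^× iff g^(10/q) ≢ 1 (mod 11) for each prime q ∈ {2, 5}.
2^5 ≡ 10 (mod 11)  [q = 2: ≢ 1 ✓]
2^2 ≡ 4 (mod 11)  [q = 5: ≢ 1 ✓]
All checks pass, so 2 has order 10 and is a primitive root modulo 11.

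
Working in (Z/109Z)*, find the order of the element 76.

Since 76 ∈ (Z/109Z)^×, its order divides φ(109) = 109 − 1 = 108 = 2^2 · 3^3.
Divisors of 108: 1, 2, 3, 4, 6, 9, 12, 18, 27, 36, 54, 108.
Test each divisor d:
76^1 ≡ 76
76^2 ≡ 108
76^3 ≡ 33
76^4 ≡ 1
Therefore the multiplicative order of 76 modulo 109 is 4.

4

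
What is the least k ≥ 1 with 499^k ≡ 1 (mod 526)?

ord(499) | φ(526) = φ(2)·φ(263) = 1·262 = 262 = 2 · 131.
Divisors of 262: 1, 2, 131, 262.
Test each divisor d:
499^1 ≡ 499
499^2 ≡ 203
499^131 ≡ 525
499^262 ≡ 1
Therefore the multiplicative order of 499 modulo 526 is 262.

262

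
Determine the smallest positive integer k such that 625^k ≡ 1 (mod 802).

25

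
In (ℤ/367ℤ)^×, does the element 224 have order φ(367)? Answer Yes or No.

No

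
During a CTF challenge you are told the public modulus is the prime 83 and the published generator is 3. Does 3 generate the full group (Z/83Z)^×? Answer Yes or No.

φ(83) = 83 − 1 = 82 = 2 · 41.
3 is a primitive root mod 83 iff 3^(φ(83)/q) ≢ 1 for every prime q | φ(83), i.e. q ∈ {2, 41}.
3^41 ≡ 1 (mod 83)  [q = 2: ≡ 1 ✗]
3^2 ≡ 9 (mod 83)  [q = 41: ≢ 1 ✓]
Since 3^41 ≡ 1, the order of 3 divides 41 < 82, so 3 is not a primitive root.

No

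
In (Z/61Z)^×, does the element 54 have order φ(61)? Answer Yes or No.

φ(61) = 61 − 1 = 60 = 2^2 · 3 · 5.
Test 54^(60/q) mod 61 for each prime factor q of 60:
54^30 ≡ 60 (mod 61)  [q = 2: ≢ 1 ✓]
54^20 ≡ 47 (mod 61)  [q = 3: ≢ 1 ✓]
54^12 ≡ 34 (mod 61)  [q = 5: ≢ 1 ✓]
Every test exponent gives a nontrivial residue, hence 54 generates the full group.

Yes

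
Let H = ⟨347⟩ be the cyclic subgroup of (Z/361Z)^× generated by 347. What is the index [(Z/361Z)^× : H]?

2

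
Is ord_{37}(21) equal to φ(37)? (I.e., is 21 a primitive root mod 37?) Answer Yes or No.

φ(37) = 37 − 1 = 36 = 2^2 · 3^2.
It suffices to check that the order of 21 is not a proper divisor of 36: compute 21^(36/q) for q ∈ {2, 3}.
21^18 ≡ 1 (mod 37)  [q = 2: ≡ 1 ✗]
21^12 ≡ 26 (mod 37)  [q = 3: ≢ 1 ✓]
21^18 ≡ 1 shows ord(21) | 18, strictly less than φ(37); not a primitive root.

No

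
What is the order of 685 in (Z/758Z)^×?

63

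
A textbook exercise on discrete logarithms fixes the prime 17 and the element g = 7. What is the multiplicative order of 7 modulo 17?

16

Since 7 ∈ (Z/17Z)^×, its order divides φ(17) = 17 − 1 = 16 = 2^4.
Divisors of 16: 1, 2, 4, 8, 16.
Check 7^d mod 17 for each divisor in increasing order:
7^1 ≡ 7 (mod 17)
7^2 ≡ 15 (mod 17)
7^4 ≡ 4 (mod 17)
7^8 ≡ 16 (mod 17)
7^16 ≡ 1 (mod 17) ✓
The smallest such exponent is 16, so the order of 7 is 16.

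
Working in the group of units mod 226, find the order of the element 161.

16

ord(161) | φ(226) = φ(2)·φ(113) = 1·112 = 112 = 2^4 · 7.
Divisors of 112: 1, 2, 4, 7, 8, 14, 16, 28, 56, 112.
Check 161^d mod 226 for each divisor in increasing order:
161^1 ≡ 161
161^2 ≡ 157
161^4 ≡ 15
161^7 ≡ 153
161^8 ≡ 225
161^14 ≡ 131
161^16 ≡ 1
Therefore the multiplicative order of 161 modulo 226 is 16.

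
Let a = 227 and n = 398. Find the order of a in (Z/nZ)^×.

33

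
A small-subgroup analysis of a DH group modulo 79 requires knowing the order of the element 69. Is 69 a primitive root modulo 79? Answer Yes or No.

No

φ(79) = 79 − 1 = 78 = 2 · 3 · 13.
An element g generates (Z/79Z)^× iff g^(78/q) ≢ 1 (mod 79) for each prime q ∈ {2, 3, 13}.
69^39 ≡ 78 (mod 79)  [q = 2: ≢ 1 ✓]
69^26 ≡ 1 (mod 79)  [q = 3: ≡ 1 ✗]
69^6 ≡ 18 (mod 79)  [q = 13: ≢ 1 ✓]
The check at q = 3 fails, so 69 generates a proper subgroup.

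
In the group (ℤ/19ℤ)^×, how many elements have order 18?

6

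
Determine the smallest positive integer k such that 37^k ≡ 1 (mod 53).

26

Since 37 ∈ (Z/53Z)^×, its order divides φ(53) = 53 − 1 = 52 = 2^2 · 13.
Divisors of 52: 1, 2, 4, 13, 26, 52.
Compute 37^d (mod 53) for the divisors d until we hit 1:
37^1 ≡ 37 (mod 53)
37^2 ≡ 44 (mod 53)
37^4 ≡ 28 (mod 53)
37^13 ≡ 52 (mod 53)
37^26 ≡ 1 (mod 53) ✓
So ord_53(37) = 26.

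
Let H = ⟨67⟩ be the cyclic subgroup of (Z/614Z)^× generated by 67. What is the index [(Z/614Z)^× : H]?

Since 67 ∈ (Z/614Z)^×, its order divides φ(614) = φ(2)·φ(307) = 1·306 = 306 = 2 · 3^2 · 17.
Divisors of 306: 1, 2, 3, 6, 9, 17, 18, 34, 51, 102, 153, 306.
Compute 67^d (mod 614) for the divisors d until we hit 1:
67^1 ≡ 67
67^2 ≡ 191
67^3 ≡ 517
67^6 ≡ 199
67^9 ≡ 345
67^17 ≡ 521
67^18 ≡ 523
67^34 ≡ 53
67^51 ≡ 597
67^102 ≡ 289
67^153 ≡ 613
67^306 ≡ 1
So ord_614(67) = 306, hence |⟨67⟩| = 306.
Index = |(Z/614Z)^×| / |⟨67⟩| = 306 / 306 = 1.

1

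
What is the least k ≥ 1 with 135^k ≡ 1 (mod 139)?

ord(135) | φ(139) = 139 − 1 = 138 = 2 · 3 · 23.
Divisors of 138: 1, 2, 3, 6, 23, 46, 69, 138.
Compute 135^d (mod 139) for the divisors d until we hit 1:
135^1 ≡ 135 (mod 139)
135^2 ≡ 16 (mod 139)
135^3 ≡ 75 (mod 139)
135^6 ≡ 65 (mod 139)
135^23 ≡ 43 (mod 139)
135^46 ≡ 42 (mod 139)
135^69 ≡ 138 (mod 139)
135^138 ≡ 1 (mod 139) ✓
Hence ord(135) = 138.

138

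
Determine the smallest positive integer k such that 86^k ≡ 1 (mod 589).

90

Since 86 ∈ (Z/589Z)^×, its order divides φ(589) = φ(19·31) = (19−1)·(31−1) = 18·30 = 540 = 2^2 · 3^3 · 5.
Divisors of 540: 1, 2, 3, 4, 5, 6, 9, 10, 12, 15, 18, 20, 27, 30, 36, 45, 54, 60, 90, 108, 135, 180, 270, 540.
Check 86^d mod 589 for each divisor in increasing order:
86^1 ≡ 86 (mod 589)
86^2 ≡ 328 (mod 589)
86^3 ≡ 525 (mod 589)
86^4 ≡ 386 (mod 589)
86^5 ≡ 212 (mod 589)
86^6 ≡ 562 (mod 589)
86^9 ≡ 550 (mod 589)
86^10 ≡ 180 (mod 589)
86^12 ≡ 140 (mod 589)
86^15 ≡ 464 (mod 589)
86^18 ≡ 343 (mod 589)
86^20 ≡ 5 (mod 589)
86^27 ≡ 170 (mod 589)
86^30 ≡ 311 (mod 589)
86^36 ≡ 438 (mod 589)
86^45 ≡ 588 (mod 589)
86^54 ≡ 39 (mod 589)
86^60 ≡ 125 (mod 589)
86^90 ≡ 1 (mod 589) ✓
Therefore the multiplicative order of 86 modulo 589 is 90.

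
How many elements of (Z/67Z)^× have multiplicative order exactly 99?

φ(67) = 67 − 1 = 66 = 2 · 3 · 11.
(Z/67Z)^× is cyclic (|G| = 66); a cyclic group of order m has exactly φ(d) elements of each order d | m, and none otherwise.
Since 99 ∤ 66, the count is 0.

0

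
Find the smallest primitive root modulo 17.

3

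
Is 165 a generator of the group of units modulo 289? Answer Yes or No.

Yes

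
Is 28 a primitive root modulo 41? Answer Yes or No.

φ(41) = 41 − 1 = 40 = 2^3 · 5.
28 is a primitive root mod 41 iff 28^(φ(41)/q) ≢ 1 for every prime q | φ(41), i.e. q ∈ {2, 5}.
28^20 ≡ 40 (mod 41)  [q = 2: ≢ 1 ✓]
28^8 ≡ 10 (mod 41)  [q = 5: ≢ 1 ✓]
None equal 1, so ord_41(28) = 40: 28 is a primitive root.

Yes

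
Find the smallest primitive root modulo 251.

φ(251) = 251 − 1 = 250 = 2 · 5^3.
Test candidates g = 2, 3, … against the prime factors q ∈ {2, 5} of φ(251): g is a generator iff g^(250/q) ≢ 1 for every such q.
g = 2: 2^125 ≡ 250; 2^50 ≡ 1 — hits 1, so not a primitive root.
g = 3: 3^125 ≡ 1 — hits 1, so not a primitive root.
g = 4: 4^125 ≡ 1 — hits 1, so not a primitive root.
g = 5: 5^125 ≡ 1 — hits 1, so not a primitive root.
g = 6: 6^125 ≡ 250; 6^50 ≡ 219 — none is 1, so 6 is a primitive root.
Hence the least primitive root of 251 is 6.

6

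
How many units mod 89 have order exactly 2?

1

φ(89) = 89 − 1 = 88 = 2^3 · 11.
Since (Z/89Z)^× is cyclic of order 88, the number of elements of order d is φ(d) when d | 88 and 0 otherwise.
2 | 88, and φ(2) = 2 − 1 = 1.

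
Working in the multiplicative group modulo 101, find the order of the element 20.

50

By Lagrange's theorem, ord_101(20) divides φ(101) = 101 − 1 = 100 = 2^2 · 5^2.
Divisors of 100: 1, 2, 4, 5, 10, 20, 25, 50, 100.
Test each divisor d:
20^1 ≡ 20 (mod 101)
20^2 ≡ 97 (mod 101)
20^4 ≡ 16 (mod 101)
20^5 ≡ 17 (mod 101)
20^10 ≡ 87 (mod 101)
20^20 ≡ 95 (mod 101)
20^25 ≡ 100 (mod 101)
20^50 ≡ 1 (mod 101) ✓
The smallest such exponent is 50, so the order of 20 is 50.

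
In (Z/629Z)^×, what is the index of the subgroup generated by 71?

4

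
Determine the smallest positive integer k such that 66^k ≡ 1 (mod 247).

ord(66) | φ(247) = φ(13·19) = (13−1)·(19−1) = 12·18 = 216 = 2^3 · 3^3.
Divisors of 216: 1, 2, 3, 4, 6, 8, 9, 12, 18, 24, 27, 36, 54, 72, 108, 216.
Check 66^d mod 247 for each divisor in increasing order:
66^1 ≡ 66 (mod 247)
66^2 ≡ 157 (mod 247)
66^3 ≡ 235 (mod 247)
66^4 ≡ 196 (mod 247)
66^6 ≡ 144 (mod 247)
66^8 ≡ 131 (mod 247)
66^9 ≡ 1 (mod 247) ✓
Therefore the multiplicative order of 66 modulo 247 is 9.

9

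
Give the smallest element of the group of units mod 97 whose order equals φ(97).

5

φ(97) = 97 − 1 = 96 = 2^5 · 3.
Test candidates g = 2, 3, … against the prime factors q ∈ {2, 3} of φ(97): g is a generator iff g^(96/q) ≢ 1 for every such q.
g = 2: 2^48 ≡ 1 — hits 1, so not a primitive root.
g = 3: 3^48 ≡ 1 — hits 1, so not a primitive root.
g = 4: 4^48 ≡ 1 — hits 1, so not a primitive root.
g = 5: 5^48 ≡ 96; 5^32 ≡ 35 — none is 1, so 5 is a primitive root.
The smallest primitive root modulo 97 is 5.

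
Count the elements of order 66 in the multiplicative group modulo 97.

0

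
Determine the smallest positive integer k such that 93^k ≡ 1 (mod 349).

Since 93 ∈ (Z/349Z)^×, its order divides φ(349) = 349 − 1 = 348 = 2^2 · 3 · 29.
Divisors of 348: 1, 2, 3, 4, 6, 12, 29, 58, 87, 116, 174, 348.
Compute 93^d (mod 349) for the divisors d until we hit 1:
93^1 ≡ 93 (mod 349)
93^2 ≡ 273 (mod 349)
93^3 ≡ 261 (mod 349)
93^4 ≡ 192 (mod 349)
93^6 ≡ 66 (mod 349)
93^12 ≡ 168 (mod 349)
93^29 ≡ 227 (mod 349)
93^58 ≡ 226 (mod 349)
93^87 ≡ 348 (mod 349)
93^116 ≡ 122 (mod 349)
93^174 ≡ 1 (mod 349) ✓
Hence ord(93) = 174.

174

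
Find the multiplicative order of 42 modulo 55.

20

By Lagrange's theorem, ord_55(42) divides φ(55) = φ(5·11) = (5−1)·(11−1) = 4·10 = 40 = 2^3 · 5.
Divisors of 40: 1, 2, 4, 5, 8, 10, 20, 40.
Evaluate successive powers at the divisors of 40:
42^1 ≡ 42
42^2 ≡ 4
42^4 ≡ 16
42^5 ≡ 12
42^8 ≡ 36
42^10 ≡ 34
42^20 ≡ 1
The smallest such exponent is 20, so the order of 42 is 20.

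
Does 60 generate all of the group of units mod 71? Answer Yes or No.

No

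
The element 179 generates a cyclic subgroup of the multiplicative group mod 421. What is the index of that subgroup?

3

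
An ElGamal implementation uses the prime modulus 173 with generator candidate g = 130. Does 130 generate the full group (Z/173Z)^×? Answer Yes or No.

φ(173) = 173 − 1 = 172 = 2^2 · 43.
Test 130^(172/q) mod 173 for each prime factor q of 172:
130^86 ≡ 1 (mod 173)  [q = 2: ≡ 1 ✗]
130^4 ≡ 148 (mod 173)  [q = 43: ≢ 1 ✓]
130^86 ≡ 1 shows ord(130) | 86, strictly less than φ(173); not a primitive root.

No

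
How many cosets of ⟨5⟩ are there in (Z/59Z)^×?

The order of 5 must divide φ(59) = 59 − 1 = 58 = 2 · 29.
Divisors of 58: 1, 2, 29, 58.
Evaluate successive powers at the divisors of 58:
5^1 ≡ 5 (mod 59)
5^2 ≡ 25 (mod 59)
5^29 ≡ 1 (mod 59) ✓
So ord_59(5) = 29, hence |⟨5⟩| = 29.
The index is φ(59) / ord(5) = 58 / 29 = 2.

2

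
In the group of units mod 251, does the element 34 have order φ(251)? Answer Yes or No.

Yes

φ(251) = 251 − 1 = 250 = 2 · 5^3.
34 is a primitive root mod 251 iff 34^(φ(251)/q) ≢ 1 for every prime q | φ(251), i.e. q ∈ {2, 5}.
34^125 ≡ 250 (mod 251)  [q = 2: ≢ 1 ✓]
34^50 ≡ 149 (mod 251)  [q = 5: ≢ 1 ✓]
All checks pass, so 34 has order 250 and is a primitive root modulo 251.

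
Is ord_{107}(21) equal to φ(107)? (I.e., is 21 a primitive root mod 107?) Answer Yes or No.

Yes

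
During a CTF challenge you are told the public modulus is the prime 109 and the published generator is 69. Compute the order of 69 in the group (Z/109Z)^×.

108

By Lagrange's theorem, ord_109(69) divides φ(109) = 109 − 1 = 108 = 2^2 · 3^3.
Divisors of 108: 1, 2, 3, 4, 6, 9, 12, 18, 27, 36, 54, 108.
Compute 69^d (mod 109) for the divisors d until we hit 1:
69^1 ≡ 69
69^2 ≡ 74
69^3 ≡ 92
69^4 ≡ 26
69^6 ≡ 71
69^9 ≡ 101
69^12 ≡ 27
69^18 ≡ 64
69^27 ≡ 33
69^36 ≡ 63
69^54 ≡ 108
69^108 ≡ 1
So ord_109(69) = 108.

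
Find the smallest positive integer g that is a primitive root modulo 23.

φ(23) = 23 − 1 = 22 = 2 · 11.
g is a primitive root iff g^(22/q) ≢ 1 (mod 23) for each prime q ∈ {2, 11}.
g = 2: 2^11 ≡ 1 — hits 1, so not a primitive root.
g = 3: 3^11 ≡ 1 — hits 1, so not a primitive root.
g = 4: 4^11 ≡ 1 — hits 1, so not a primitive root.
g = 5: 5^11 ≡ 22; 5^2 ≡ 2 — none is 1, so 5 is a primitive root.
The smallest primitive root modulo 23 is 5.

5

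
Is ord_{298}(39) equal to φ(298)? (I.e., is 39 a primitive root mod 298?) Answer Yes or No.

φ(298) = φ(2)·φ(149) = 1·148 = 148 = 2^2 · 37.
An element g generates (Z/298Z)^× iff g^(148/q) ≢ 1 (mod 298) for each prime q ∈ {2, 37}.
39^74 ≡ 1 (mod 298)  [q = 2: ≡ 1 ✗]
39^4 ≡ 67 (mod 298)  [q = 37: ≢ 1 ✓]
39^74 ≡ 1 shows ord(39) | 74, strictly less than φ(298); not a primitive root.

No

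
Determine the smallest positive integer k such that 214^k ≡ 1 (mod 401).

400

ord(214) | φ(401) = 401 − 1 = 400 = 2^4 · 5^2.
Divisors of 400: 1, 2, 4, 5, 8, 10, 16, 20, 25, 40, 50, 80, 100, 200, 400.
Check 214^d mod 401 for each divisor in increasing order:
214^1 ≡ 214 (mod 401)
214^2 ≡ 82 (mod 401)
214^4 ≡ 308 (mod 401)
214^5 ≡ 148 (mod 401)
214^8 ≡ 228 (mod 401)
214^10 ≡ 250 (mod 401)
214^16 ≡ 255 (mod 401)
214^20 ≡ 345 (mod 401)
214^25 ≡ 133 (mod 401)
214^40 ≡ 329 (mod 401)
214^50 ≡ 45 (mod 401)
214^80 ≡ 372 (mod 401)
214^100 ≡ 20 (mod 401)
214^200 ≡ 400 (mod 401)
214^400 ≡ 1 (mod 401) ✓
Therefore the multiplicative order of 214 modulo 401 is 400.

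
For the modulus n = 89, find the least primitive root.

φ(89) = 89 − 1 = 88 = 2^3 · 11.
g is a primitive root iff g^(88/q) ≢ 1 (mod 89) for each prime q ∈ {2, 11}.
g = 2: 2^44 ≡ 1 — hits 1, so not a primitive root.
g = 3: 3^44 ≡ 88; 3^8 ≡ 64 — none is 1, so 3 is a primitive root.
Hence the least primitive root of 89 is 3.

3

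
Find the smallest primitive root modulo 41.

φ(41) = 41 − 1 = 40 = 2^3 · 5.
Test candidates g = 2, 3, … against the prime factors q ∈ {2, 5} of φ(41): g is a generator iff g^(40/q) ≢ 1 for every such q.
g = 2: 2^20 ≡ 1 — hits 1, so not a primitive root.
g = 3: 3^20 ≡ 40; 3^8 ≡ 1 — hits 1, so not a primitive root.
g = 4: 4^20 ≡ 1 — hits 1, so not a primitive root.
g = 5: 5^20 ≡ 1 — hits 1, so not a primitive root.
g = 6: 6^20 ≡ 40; 6^8 ≡ 10 — none is 1, so 6 is a primitive root.
The smallest primitive root modulo 41 is 6.

6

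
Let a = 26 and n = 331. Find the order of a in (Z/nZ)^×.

The order of 26 must divide φ(331) = 331 − 1 = 330 = 2 · 3 · 5 · 11.
Divisors of 330: 1, 2, 3, 5, 6, 10, 11, 15, 22, 30, 33, 55, 66, 110, 165, 330.
Evaluate successive powers at the divisors of 330:
26^1 ≡ 26
26^2 ≡ 14
26^3 ≡ 33
26^5 ≡ 131
26^6 ≡ 96
26^10 ≡ 280
26^11 ≡ 329
26^15 ≡ 270
26^22 ≡ 4
26^30 ≡ 80
26^33 ≡ 323
26^55 ≡ 299
26^66 ≡ 64
26^110 ≡ 31
26^165 ≡ 1
So ord_331(26) = 165.

165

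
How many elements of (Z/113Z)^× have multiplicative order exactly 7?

6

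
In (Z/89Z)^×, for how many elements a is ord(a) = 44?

φ(89) = 89 − 1 = 88 = 2^3 · 11.
(Z/89Z)^× is cyclic (|G| = 88); a cyclic group of order m has exactly φ(d) elements of each order d | m, and none otherwise.
44 = 2^2 · 11 divides 88, and φ(44) = 20.

20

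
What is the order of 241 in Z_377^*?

84

ord(241) | φ(377) = φ(13·29) = (13−1)·(29−1) = 12·28 = 336 = 2^4 · 3 · 7.
Divisors of 336: 1, 2, 3, 4, 6, 7, 8, 12, 14, 16, 21, 24, 28, 42, 48, 56, 84, 112, 168, 336.
Check 241^d mod 377 for each divisor in increasing order:
241^1 ≡ 241 (mod 377)
241^2 ≡ 23 (mod 377)
241^3 ≡ 265 (mod 377)
241^4 ≡ 152 (mod 377)
241^6 ≡ 103 (mod 377)
241^7 ≡ 318 (mod 377)
241^8 ≡ 107 (mod 377)
241^12 ≡ 53 (mod 377)
241^14 ≡ 88 (mod 377)
241^16 ≡ 139 (mod 377)
241^21 ≡ 86 (mod 377)
241^24 ≡ 170 (mod 377)
241^28 ≡ 204 (mod 377)
241^42 ≡ 233 (mod 377)
241^48 ≡ 248 (mod 377)
241^56 ≡ 146 (mod 377)
241^84 ≡ 1 (mod 377) ✓
Hence ord(241) = 84.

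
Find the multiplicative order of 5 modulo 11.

5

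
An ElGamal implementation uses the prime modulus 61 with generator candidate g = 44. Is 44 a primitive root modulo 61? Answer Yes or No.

φ(61) = 61 − 1 = 60 = 2^2 · 3 · 5.
44 is a primitive root mod 61 iff 44^(φ(61)/q) ≢ 1 for every prime q | φ(61), i.e. q ∈ {2, 3, 5}.
44^30 ≡ 60 (mod 61)  [q = 2: ≢ 1 ✓]
44^20 ≡ 13 (mod 61)  [q = 3: ≢ 1 ✓]
44^12 ≡ 20 (mod 61)  [q = 5: ≢ 1 ✓]
All checks pass, so 44 has order 60 and is a primitive root modulo 61.

Yes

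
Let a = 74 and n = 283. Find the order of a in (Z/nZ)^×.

141

ord(74) | φ(283) = 283 − 1 = 282 = 2 · 3 · 47.
Divisors of 282: 1, 2, 3, 6, 47, 94, 141, 282.
Compute 74^d (mod 283) for the divisors d until we hit 1:
74^1 ≡ 74 (mod 283)
74^2 ≡ 99 (mod 283)
74^3 ≡ 251 (mod 283)
74^6 ≡ 175 (mod 283)
74^47 ≡ 238 (mod 283)
74^94 ≡ 44 (mod 283)
74^141 ≡ 1 (mod 283) ✓
Therefore the multiplicative order of 74 modulo 283 is 141.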